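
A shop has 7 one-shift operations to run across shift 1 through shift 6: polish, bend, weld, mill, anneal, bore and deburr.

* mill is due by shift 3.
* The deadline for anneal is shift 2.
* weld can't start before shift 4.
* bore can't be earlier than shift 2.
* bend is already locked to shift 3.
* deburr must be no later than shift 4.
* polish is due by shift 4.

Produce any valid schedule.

bend -> shift 3, deburr -> shift 1, polish -> shift 1, bore -> shift 2, mill -> shift 1, weld -> shift 4, anneal -> shift 1

Checking: polish=shift 1 in [shift 1,shift 4]; bend=shift 3 in [shift 3,shift 3]; bore=shift 2 in [shift 2,shift 6]; anneal=shift 1 in [shift 1,shift 2]; mill=shift 1 in [shift 1,shift 3]; weld=shift 4 in [shift 4,shift 6]; deburr=shift 1 in [shift 1,shift 4].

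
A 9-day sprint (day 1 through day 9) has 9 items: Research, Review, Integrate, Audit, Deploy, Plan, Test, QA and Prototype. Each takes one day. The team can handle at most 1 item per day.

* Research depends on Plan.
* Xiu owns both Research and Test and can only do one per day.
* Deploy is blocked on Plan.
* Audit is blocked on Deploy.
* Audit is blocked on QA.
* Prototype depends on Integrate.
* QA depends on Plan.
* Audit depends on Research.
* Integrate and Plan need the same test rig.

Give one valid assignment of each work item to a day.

Audit=day 5, Test=day 9, Deploy=day 3, Research=day 2, Integrate=day 6, QA=day 4, Review=day 8, Plan=day 1, Prototype=day 7

Checking: Plan(day 1) before QA(day 4); QA(day 4) before Audit(day 5); Deploy(day 3) before Audit(day 5); Plan(day 1) before Deploy(day 3); Research(day 2) before Audit(day 5); Integrate(day 6) before Prototype(day 7); Plan(day 1) before Research(day 2); Research(day 2) != Test(day 9); Integrate(day 6) != Plan(day 1); max 1 per day (cap 1).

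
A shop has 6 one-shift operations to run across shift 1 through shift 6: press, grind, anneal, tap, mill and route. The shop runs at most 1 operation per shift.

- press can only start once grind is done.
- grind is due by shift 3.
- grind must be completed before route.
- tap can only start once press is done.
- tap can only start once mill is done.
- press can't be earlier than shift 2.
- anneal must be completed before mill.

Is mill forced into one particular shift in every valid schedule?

No

mill can be shift 2 (e.g. anneal in shift 1, tap in shift 5, grind in shift 3, route in shift 6, mill in shift 2, press in shift 4) or shift 3 (e.g. grind=shift 1, tap=shift 5, anneal=shift 2, press=shift 4, route=shift 6, mill=shift 3).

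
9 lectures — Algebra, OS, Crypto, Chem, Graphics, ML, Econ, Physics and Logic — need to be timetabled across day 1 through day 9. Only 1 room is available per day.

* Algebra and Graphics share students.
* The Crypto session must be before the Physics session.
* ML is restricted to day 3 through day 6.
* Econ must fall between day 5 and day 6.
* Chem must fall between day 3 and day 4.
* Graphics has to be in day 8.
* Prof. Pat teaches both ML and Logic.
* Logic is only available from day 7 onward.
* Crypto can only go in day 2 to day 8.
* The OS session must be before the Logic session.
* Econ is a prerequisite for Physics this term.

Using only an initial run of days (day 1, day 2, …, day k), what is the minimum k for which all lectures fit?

The precedence chain requires at least 2 distinct days.
With at most 1 per day and 9 lectures, at least 9 days are needed.
Graphics can't be placed before day 8, so the schedule must run through at least day 8.
9 works (last occupied day: day 9): for example Graphics=day 8, Physics=day 6, OS=day 1, Logic=day 7, ML=day 4, Chem=day 3, Algebra=day 9, Crypto=day 2, Econ=day 5.

9 days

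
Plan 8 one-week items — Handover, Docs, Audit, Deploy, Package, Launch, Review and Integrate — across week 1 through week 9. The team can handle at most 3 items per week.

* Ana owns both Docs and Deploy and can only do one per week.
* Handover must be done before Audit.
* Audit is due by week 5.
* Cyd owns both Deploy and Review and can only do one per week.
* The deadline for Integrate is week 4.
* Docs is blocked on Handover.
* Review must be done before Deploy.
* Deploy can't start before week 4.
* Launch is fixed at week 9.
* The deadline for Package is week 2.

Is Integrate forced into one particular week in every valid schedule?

Integrate can be week 1 (e.g. Launch in week 9; Review in week 2; Audit in week 2; Handover in week 1; Docs in week 2; Package in week 1; Integrate in week 1; Deploy in week 4) or week 2 (e.g. Deploy=week 4, Review=week 1, Integrate=week 2, Launch=week 9, Audit=week 2, Package=week 1, Docs=week 2, Handover=week 1).

No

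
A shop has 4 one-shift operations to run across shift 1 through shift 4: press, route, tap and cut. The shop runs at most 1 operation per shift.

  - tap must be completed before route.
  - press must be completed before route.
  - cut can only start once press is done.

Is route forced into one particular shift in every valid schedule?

No

route can be shift 3 (e.g. route=shift 3; cut=shift 4; tap=shift 2; press=shift 1) or shift 4 (e.g. press -> shift 1, cut -> shift 3, route -> shift 4, tap -> shift 2).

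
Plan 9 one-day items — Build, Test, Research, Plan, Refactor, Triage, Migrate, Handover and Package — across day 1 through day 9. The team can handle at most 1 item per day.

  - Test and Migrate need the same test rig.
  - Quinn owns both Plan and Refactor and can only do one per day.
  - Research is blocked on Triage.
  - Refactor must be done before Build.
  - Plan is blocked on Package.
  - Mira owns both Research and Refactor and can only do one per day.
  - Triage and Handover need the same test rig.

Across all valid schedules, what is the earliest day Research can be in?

Precedence pushes Research to at least day 2.
Research at day 2 is achievable: Build=day 4, Refactor=day 3, Research=day 2, Handover=day 9, Plan=day 6, Test=day 7, Package=day 5, Migrate=day 8, Triage=day 1.

day 2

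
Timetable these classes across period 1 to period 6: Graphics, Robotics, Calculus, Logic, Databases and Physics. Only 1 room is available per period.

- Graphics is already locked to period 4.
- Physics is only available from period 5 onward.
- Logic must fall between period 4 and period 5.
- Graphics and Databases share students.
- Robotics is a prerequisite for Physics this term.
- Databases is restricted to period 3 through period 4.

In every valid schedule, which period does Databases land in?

period 3

Databases's window is period 3–period 4.
Graphics is fixed at period 4, and Databases can't share a period with Graphics.
So Databases must be period 3.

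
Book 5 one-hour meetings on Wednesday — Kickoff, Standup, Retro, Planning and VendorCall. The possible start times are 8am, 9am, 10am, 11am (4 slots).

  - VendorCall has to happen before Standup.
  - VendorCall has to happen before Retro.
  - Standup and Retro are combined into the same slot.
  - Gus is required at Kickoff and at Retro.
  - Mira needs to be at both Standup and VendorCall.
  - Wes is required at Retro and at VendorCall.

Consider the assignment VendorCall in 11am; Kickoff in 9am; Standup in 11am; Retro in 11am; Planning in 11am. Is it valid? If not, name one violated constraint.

Standup and Retro are combined into the same slot — holds.
Mira needs to be at both Standup and VendorCall — violated.
VendorCall has to happen before Retro — violated.
Wes is required at Retro and at VendorCall — violated.
VendorCall has to happen before Standup — violated.
Gus is required at Kickoff and at Retro — holds.

No. Wes is required at Retro and at VendorCall is not satisfied.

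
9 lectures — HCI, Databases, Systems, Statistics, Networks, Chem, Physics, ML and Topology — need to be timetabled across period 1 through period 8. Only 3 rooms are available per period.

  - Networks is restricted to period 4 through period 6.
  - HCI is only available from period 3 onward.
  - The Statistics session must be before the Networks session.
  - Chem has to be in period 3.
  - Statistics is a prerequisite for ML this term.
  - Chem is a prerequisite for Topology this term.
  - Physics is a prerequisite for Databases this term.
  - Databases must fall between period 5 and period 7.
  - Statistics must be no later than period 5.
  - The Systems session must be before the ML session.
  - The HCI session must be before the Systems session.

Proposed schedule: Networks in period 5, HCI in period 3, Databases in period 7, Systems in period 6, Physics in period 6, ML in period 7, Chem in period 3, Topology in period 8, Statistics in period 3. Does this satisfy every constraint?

The Statistics session must be before the Networks session — holds.
Only 3 rooms are available per period — holds.
Networks is restricted to period 4 through period 6 — holds.
Statistics must be no later than period 5 — holds.
The Systems session must be before the ML session — holds.
Physics is a prerequisite for Databases this term — holds.
Databases must fall between period 5 and period 7 — holds.
Chem has to be in period 3 — holds.
Chem is a prerequisite for Topology this term — holds.
The HCI session must be before the Systems session — holds.
Statistics is a prerequisite for ML this term — holds.
HCI is only available from period 3 onward — holds.

Valid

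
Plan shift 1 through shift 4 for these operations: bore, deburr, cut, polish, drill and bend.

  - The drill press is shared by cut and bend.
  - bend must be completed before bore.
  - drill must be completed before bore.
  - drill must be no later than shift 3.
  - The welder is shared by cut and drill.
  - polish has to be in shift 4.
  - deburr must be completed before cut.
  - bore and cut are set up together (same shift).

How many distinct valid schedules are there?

36

Splitting on bore: it can be shift 2 (1), shift 3 (8), shift 4 (27). Listing each branch's schedules as (deburr, cut, polish, drill, bend) by shift number:
bore=shift 2: (1,2,4,1,1) — 1.
bore=shift 3: (1,3,4,1,1) (1,3,4,1,2) (1,3,4,2,1) (1,3,4,2,2) (2,3,4,1,1) (2,3,4,1,2) (2,3,4,2,1) (2,3,4,2,2) — 8.
bore=shift 4: (1,4,4,1,1) (1,4,4,1,2) (1,4,4,1,3) (1,4,4,2,1) (1,4,4,2,2) (1,4,4,2,3) (1,4,4,3,1) (1,4,4,3,2) (1,4,4,3,3) (2,4,4,1,1) (2,4,4,1,2) (2,4,4,1,3) (2,4,4,2,1) (2,4,4,2,2) (2,4,4,2,3) (2,4,4,3,1) (2,4,4,3,2) (2,4,4,3,3) (3,4,4,1,1) (3,4,4,1,2) (3,4,4,1,3) (3,4,4,2,1) (3,4,4,2,2) (3,4,4,2,3) (3,4,4,3,1) (3,4,4,3,2) (3,4,4,3,3) — 27.
Summing: 1 + 8 + 27 = 36.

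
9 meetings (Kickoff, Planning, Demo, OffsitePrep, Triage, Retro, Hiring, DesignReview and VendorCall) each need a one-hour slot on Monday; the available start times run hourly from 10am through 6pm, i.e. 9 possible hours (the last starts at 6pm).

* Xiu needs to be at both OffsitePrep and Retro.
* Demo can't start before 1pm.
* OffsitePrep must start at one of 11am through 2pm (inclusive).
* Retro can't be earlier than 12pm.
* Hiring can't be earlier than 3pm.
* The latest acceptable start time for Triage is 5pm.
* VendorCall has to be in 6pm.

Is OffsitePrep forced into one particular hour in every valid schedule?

OffsitePrep can be 11am (e.g. Kickoff=10am, Demo=1pm, Planning=10am, Triage=10am, Retro=12pm, DesignReview=10am, VendorCall=6pm, Hiring=3pm, OffsitePrep=11am) or 12pm (e.g. Hiring=3pm; Planning=10am; Retro=1pm; Kickoff=10am; Demo=1pm; VendorCall=6pm; DesignReview=10am; OffsitePrep=12pm; Triage=10am).

No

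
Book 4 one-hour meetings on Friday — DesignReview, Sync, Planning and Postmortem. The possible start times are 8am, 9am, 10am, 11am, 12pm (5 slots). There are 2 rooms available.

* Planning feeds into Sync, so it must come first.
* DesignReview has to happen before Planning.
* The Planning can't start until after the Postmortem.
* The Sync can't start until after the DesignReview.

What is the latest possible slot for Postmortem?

Downstream work caps Postmortem at 10am.
Postmortem at 10am is achievable: Sync -> 12pm; Postmortem -> 10am; DesignReview -> 8am; Planning -> 11am.

10am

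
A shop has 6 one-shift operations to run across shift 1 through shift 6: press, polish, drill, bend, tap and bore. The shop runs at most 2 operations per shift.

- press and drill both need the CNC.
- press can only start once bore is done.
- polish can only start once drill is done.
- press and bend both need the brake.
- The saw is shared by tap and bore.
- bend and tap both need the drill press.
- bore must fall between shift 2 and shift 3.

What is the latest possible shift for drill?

shift 5

Downstream work caps drill at shift 5.
drill at shift 5 is achievable: polish in shift 6, tap in shift 3, drill in shift 5, press in shift 3, bend in shift 1, bore in shift 2.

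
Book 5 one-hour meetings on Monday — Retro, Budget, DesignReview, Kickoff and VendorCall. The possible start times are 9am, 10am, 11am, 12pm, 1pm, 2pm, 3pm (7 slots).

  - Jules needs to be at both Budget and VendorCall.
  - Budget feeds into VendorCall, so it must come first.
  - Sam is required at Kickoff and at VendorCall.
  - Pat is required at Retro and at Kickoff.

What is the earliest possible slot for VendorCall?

10am

Precedence pushes VendorCall to at least 10am.
VendorCall at 10am is achievable: Budget=9am, Retro=9am, VendorCall=10am, DesignReview=9am, Kickoff=11am.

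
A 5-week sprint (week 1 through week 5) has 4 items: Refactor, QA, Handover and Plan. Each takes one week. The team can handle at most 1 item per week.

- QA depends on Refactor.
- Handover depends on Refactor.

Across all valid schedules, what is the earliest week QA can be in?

Precedence pushes QA to at least week 2.
QA at week 2 is achievable: QA in week 2, Handover in week 3, Plan in week 4, Refactor in week 1.

week 2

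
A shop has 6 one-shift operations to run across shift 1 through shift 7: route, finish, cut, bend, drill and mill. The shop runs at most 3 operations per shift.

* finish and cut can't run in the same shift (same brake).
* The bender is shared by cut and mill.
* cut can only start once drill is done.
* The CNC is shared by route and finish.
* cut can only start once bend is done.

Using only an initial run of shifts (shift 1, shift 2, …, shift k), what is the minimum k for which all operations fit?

The precedence chain requires at least 2 distinct shifts.
With at most 3 per shift and 6 operations, at least 2 shifts are needed.
Could 2 shifts be enough, i.e. nothing placed later than shift 2? No: cut must come after drill (at shift 1 or later) → {shift 2}; drill must come before cut (at shift 2 or earlier) → {shift 1}; bend must come before cut (at shift 2 or earlier) → {shift 1}; mill can't share with cut (shift 2) → {shift 1}; finish can't share with cut (shift 2) → {shift 1}; that puts finish, bend, drill and mill all in shift 1 — more than 3 per shift.
So 2 shifts is not enough.
3 works (last occupied shift: shift 3): for example cut=shift 2, route=shift 1, mill=shift 3, drill=shift 1, finish=shift 3, bend=shift 1.

3 shifts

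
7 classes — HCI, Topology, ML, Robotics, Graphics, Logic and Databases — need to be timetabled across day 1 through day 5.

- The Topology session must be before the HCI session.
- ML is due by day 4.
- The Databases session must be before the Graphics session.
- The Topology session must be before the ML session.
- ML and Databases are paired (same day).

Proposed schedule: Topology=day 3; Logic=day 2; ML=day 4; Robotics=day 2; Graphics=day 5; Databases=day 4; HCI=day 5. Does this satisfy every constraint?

ML and Databases are paired (same day) — holds.
The Topology session must be before the ML session — holds.
ML is due by day 4 — holds.
The Databases session must be before the Graphics session — holds.
The Topology session must be before the HCI session — holds.

Yes, all constraints hold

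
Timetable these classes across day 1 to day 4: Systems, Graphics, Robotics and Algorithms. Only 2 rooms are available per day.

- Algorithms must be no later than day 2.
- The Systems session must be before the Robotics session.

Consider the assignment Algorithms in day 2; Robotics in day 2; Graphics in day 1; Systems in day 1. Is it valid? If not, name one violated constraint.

Valid

The Systems session must be before the Robotics session — holds.
Algorithms must be no later than day 2 — holds.
Only 2 rooms are available per day — holds.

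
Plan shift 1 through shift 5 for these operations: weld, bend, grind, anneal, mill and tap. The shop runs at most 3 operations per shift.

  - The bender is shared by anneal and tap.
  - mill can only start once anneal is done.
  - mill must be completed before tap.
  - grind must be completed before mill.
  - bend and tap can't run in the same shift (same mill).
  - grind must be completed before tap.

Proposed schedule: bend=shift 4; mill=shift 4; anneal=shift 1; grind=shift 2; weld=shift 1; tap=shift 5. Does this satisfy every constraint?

Valid

bend and tap can't run in the same shift (same mill) — holds.
mill can only start once anneal is done — holds.
mill must be completed before tap — holds.
The shop runs at most 3 operations per shift — holds.
The bender is shared by anneal and tap — holds.
grind must be completed before mill — holds.
grind must be completed before tap — holds.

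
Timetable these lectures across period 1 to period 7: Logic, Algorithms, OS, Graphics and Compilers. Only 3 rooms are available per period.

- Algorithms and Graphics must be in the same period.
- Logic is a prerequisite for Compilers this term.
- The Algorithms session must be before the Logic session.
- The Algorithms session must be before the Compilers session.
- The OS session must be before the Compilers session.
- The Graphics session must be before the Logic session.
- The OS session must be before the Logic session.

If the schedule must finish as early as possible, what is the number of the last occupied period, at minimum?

The precedence chain requires at least 3 distinct periods.
With at most 3 per period and 5 lectures, at least 2 periods are needed.
3 works (last occupied period: period 3): for example OS in period 1; Algorithms in period 1; Graphics in period 1; Compilers in period 3; Logic in period 2.

period 3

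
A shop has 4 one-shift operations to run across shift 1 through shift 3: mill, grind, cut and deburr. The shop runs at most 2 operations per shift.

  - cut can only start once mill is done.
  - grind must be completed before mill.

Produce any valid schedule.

mill=shift 2, deburr=shift 1, grind=shift 1, cut=shift 3

Checking: mill(shift 2) before cut(shift 3); grind(shift 1) before mill(shift 2); max 2 per shift (cap 2).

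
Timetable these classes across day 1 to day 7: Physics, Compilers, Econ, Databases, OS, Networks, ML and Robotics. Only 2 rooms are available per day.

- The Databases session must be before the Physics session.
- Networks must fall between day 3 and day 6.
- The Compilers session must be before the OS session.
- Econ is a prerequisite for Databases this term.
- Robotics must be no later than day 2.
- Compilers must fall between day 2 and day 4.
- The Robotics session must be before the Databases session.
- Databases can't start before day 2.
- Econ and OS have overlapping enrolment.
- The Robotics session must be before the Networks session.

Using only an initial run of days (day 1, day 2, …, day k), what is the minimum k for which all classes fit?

4 days

The precedence chain requires at least 3 distinct days.
With at most 2 per day and 8 classes, at least 4 days are needed.
4 works (last occupied day: day 4): for example ML=day 4, OS=day 4, Databases=day 2, Econ=day 1, Compilers=day 2, Networks=day 3, Robotics=day 1, Physics=day 3.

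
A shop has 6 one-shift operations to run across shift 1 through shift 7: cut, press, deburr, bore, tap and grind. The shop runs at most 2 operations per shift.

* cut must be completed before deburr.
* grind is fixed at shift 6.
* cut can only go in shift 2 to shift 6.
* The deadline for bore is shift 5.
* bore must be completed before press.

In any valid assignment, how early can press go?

Precedence pushes press to at least shift 2.
press at shift 2 is achievable: bore -> shift 1, deburr -> shift 3, grind -> shift 6, cut -> shift 2, press -> shift 2, tap -> shift 1.

shift 2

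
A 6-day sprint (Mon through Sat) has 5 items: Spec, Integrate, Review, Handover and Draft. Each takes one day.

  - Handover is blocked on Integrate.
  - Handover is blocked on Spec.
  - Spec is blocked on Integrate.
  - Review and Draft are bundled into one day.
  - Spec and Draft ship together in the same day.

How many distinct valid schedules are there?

Splitting on Spec: it can be Tue (4), Wed (6), Thu (6), Fri (4). Listing each branch's schedules as (Integrate, Review, Handover, Draft):
Spec=Tue: (Mon,Tue,Wed,Tue) (Mon,Tue,Thu,Tue) (Mon,Tue,Fri,Tue) (Mon,Tue,Sat,Tue) — 4.
Spec=Wed: (Mon,Wed,Thu,Wed) (Mon,Wed,Fri,Wed) (Mon,Wed,Sat,Wed) (Tue,Wed,Thu,Wed) (Tue,Wed,Fri,Wed) (Tue,Wed,Sat,Wed) — 6.
Spec=Thu: (Mon,Thu,Fri,Thu) (Mon,Thu,Sat,Thu) (Tue,Thu,Fri,Thu) (Tue,Thu,Sat,Thu) (Wed,Thu,Fri,Thu) (Wed,Thu,Sat,Thu) — 6.
Spec=Fri: (Mon,Fri,Sat,Fri) (Tue,Fri,Sat,Fri) (Wed,Fri,Sat,Fri) (Thu,Fri,Sat,Fri) — 4.
Summing: 4 + 6 + 6 + 4 = 20.

20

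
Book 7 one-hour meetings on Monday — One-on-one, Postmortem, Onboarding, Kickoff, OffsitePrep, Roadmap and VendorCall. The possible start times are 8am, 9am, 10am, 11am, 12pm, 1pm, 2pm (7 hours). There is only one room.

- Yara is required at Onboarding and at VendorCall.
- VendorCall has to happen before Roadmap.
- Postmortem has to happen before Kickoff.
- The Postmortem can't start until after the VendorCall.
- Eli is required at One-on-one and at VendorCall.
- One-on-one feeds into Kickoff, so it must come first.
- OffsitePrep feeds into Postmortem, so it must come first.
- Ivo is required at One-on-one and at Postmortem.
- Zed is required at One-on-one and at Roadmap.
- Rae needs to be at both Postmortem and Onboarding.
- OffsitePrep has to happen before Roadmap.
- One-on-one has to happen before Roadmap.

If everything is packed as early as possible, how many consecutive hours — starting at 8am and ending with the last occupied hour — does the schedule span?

7 hours

The precedence chain requires at least 3 distinct hours.
With at most 1 per hour and 7 meetings, at least 7 hours are needed.
7 works (last occupied hour: 2pm): for example Postmortem -> 10am, OffsitePrep -> 8am, Roadmap -> 12pm, Kickoff -> 1pm, Onboarding -> 2pm, One-on-one -> 11am, VendorCall -> 9am.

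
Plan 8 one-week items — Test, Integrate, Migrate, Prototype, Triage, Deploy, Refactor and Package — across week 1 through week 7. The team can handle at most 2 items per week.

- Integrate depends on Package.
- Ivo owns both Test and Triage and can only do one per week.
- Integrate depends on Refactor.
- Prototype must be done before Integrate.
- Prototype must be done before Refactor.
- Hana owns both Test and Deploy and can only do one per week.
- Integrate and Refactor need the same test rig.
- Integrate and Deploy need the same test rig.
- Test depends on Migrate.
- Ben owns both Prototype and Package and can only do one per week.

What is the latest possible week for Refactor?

week 6

Precedence pushes Refactor to at least week 2; downstream work caps Refactor at week 6.
Refactor at week 6 is achievable: Test=week 2; Package=week 2; Triage=week 3; Refactor=week 6; Migrate=week 1; Integrate=week 7; Deploy=week 3; Prototype=week 1.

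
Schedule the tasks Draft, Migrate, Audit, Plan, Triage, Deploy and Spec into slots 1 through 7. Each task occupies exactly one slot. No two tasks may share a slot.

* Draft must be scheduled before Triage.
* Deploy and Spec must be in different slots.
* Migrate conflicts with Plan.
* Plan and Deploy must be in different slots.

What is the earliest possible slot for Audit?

Audit at 1 is achievable: Audit in 1, Spec in 7, Draft in 2, Plan in 5, Migrate in 4, Deploy in 6, Triage in 3.

1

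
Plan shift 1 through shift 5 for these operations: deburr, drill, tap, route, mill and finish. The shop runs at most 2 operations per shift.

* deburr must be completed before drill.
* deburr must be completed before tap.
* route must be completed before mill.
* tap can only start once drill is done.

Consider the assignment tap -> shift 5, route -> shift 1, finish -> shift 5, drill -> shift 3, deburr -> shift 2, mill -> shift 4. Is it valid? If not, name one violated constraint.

route must be completed before mill — holds.
deburr must be completed before drill — holds.
deburr must be completed before tap — holds.
The shop runs at most 2 operations per shift — holds.
tap can only start once drill is done — holds.

Valid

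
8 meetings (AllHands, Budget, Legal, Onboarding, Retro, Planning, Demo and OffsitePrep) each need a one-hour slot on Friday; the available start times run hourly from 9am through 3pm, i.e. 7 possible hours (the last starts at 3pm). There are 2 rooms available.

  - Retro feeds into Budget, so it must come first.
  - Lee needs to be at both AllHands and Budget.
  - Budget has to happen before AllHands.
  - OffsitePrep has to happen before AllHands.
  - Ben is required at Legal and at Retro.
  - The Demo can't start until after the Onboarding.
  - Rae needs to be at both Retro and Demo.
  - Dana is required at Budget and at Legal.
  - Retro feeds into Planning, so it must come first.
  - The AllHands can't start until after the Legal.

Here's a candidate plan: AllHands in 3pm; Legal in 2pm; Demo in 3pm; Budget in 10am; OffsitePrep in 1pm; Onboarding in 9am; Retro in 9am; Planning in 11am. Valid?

There are 2 rooms available — holds.
Dana is required at Budget and at Legal — holds.
The AllHands can't start until after the Legal — holds.
OffsitePrep has to happen before AllHands — holds.
The Demo can't start until after the Onboarding — holds.
Budget has to happen before AllHands — holds.
Lee needs to be at both AllHands and Budget — holds.
Retro feeds into Planning, so it must come first — holds.
Ben is required at Legal and at Retro — holds.
Rae needs to be at both Retro and Demo — holds.
Retro feeds into Budget, so it must come first — holds.

Yes, all constraints hold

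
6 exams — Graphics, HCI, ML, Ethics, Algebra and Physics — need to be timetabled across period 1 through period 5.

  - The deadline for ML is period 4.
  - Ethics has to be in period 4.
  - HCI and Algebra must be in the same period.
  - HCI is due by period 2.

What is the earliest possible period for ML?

ML's own window allows nothing later than period 4.
ML at period 1 is achievable: Graphics -> period 1; Ethics -> period 4; Physics -> period 1; HCI -> period 1; Algebra -> period 1; ML -> period 1.

period 1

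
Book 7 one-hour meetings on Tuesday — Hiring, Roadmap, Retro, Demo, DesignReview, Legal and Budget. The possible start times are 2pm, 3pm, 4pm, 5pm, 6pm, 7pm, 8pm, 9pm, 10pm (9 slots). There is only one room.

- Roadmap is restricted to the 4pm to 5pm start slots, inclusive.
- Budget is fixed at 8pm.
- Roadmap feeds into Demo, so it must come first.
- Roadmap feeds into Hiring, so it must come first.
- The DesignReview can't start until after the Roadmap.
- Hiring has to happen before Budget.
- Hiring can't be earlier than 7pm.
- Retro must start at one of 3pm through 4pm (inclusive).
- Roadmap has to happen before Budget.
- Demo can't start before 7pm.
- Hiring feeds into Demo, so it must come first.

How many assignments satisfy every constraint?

42

Splitting on Roadmap: it can be 4pm (18), 5pm (24). Listing each branch's schedules as (Hiring, Retro, Demo, DesignReview, Legal, Budget):
Roadmap=4pm: (7pm,3pm,9pm,5pm,2pm,8pm) (7pm,3pm,9pm,5pm,6pm,8pm) (7pm,3pm,9pm,5pm,10pm,8pm) (7pm,3pm,9pm,6pm,2pm,8pm) (7pm,3pm,9pm,6pm,5pm,8pm) (7pm,3pm,9pm,6pm,10pm,8pm) (7pm,3pm,9pm,10pm,2pm,8pm) (7pm,3pm,9pm,10pm,5pm,8pm) (7pm,3pm,9pm,10pm,6pm,8pm) (7pm,3pm,10pm,5pm,2pm,8pm) (7pm,3pm,10pm,5pm,6pm,8pm) (7pm,3pm,10pm,5pm,9pm,8pm) (7pm,3pm,10pm,6pm,2pm,8pm) (7pm,3pm,10pm,6pm,5pm,8pm) (7pm,3pm,10pm,6pm,9pm,8pm) (7pm,3pm,10pm,9pm,2pm,8pm) (7pm,3pm,10pm,9pm,5pm,8pm) (7pm,3pm,10pm,9pm,6pm,8pm) — 18.
Roadmap=5pm: (7pm,3pm,9pm,6pm,2pm,8pm) (7pm,3pm,9pm,6pm,4pm,8pm) (7pm,3pm,9pm,6pm,10pm,8pm) (7pm,3pm,9pm,10pm,2pm,8pm) (7pm,3pm,9pm,10pm,4pm,8pm) (7pm,3pm,9pm,10pm,6pm,8pm) (7pm,3pm,10pm,6pm,2pm,8pm) (7pm,3pm,10pm,6pm,4pm,8pm) (7pm,3pm,10pm,6pm,9pm,8pm) (7pm,3pm,10pm,9pm,2pm,8pm) (7pm,3pm,10pm,9pm,4pm,8pm) (7pm,3pm,10pm,9pm,6pm,8pm) (7pm,4pm,9pm,6pm,2pm,8pm) (7pm,4pm,9pm,6pm,3pm,8pm) (7pm,4pm,9pm,6pm,10pm,8pm) (7pm,4pm,9pm,10pm,2pm,8pm) (7pm,4pm,9pm,10pm,3pm,8pm) (7pm,4pm,9pm,10pm,6pm,8pm) (7pm,4pm,10pm,6pm,2pm,8pm) (7pm,4pm,10pm,6pm,3pm,8pm) (7pm,4pm,10pm,6pm,9pm,8pm) (7pm,4pm,10pm,9pm,2pm,8pm) (7pm,4pm,10pm,9pm,3pm,8pm) (7pm,4pm,10pm,9pm,6pm,8pm) — 24.
Summing: 18 + 24 = 42.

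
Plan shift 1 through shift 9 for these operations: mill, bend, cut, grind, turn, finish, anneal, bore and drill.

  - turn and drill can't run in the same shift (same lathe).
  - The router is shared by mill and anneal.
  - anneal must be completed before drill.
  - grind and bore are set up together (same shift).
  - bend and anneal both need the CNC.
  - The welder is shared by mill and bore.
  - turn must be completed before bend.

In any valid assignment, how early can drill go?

shift 2

Precedence pushes drill to at least shift 2.
drill at shift 2 is achievable: drill=shift 2; anneal=shift 1; turn=shift 1; bend=shift 2; bore=shift 1; finish=shift 1; mill=shift 2; cut=shift 1; grind=shift 1.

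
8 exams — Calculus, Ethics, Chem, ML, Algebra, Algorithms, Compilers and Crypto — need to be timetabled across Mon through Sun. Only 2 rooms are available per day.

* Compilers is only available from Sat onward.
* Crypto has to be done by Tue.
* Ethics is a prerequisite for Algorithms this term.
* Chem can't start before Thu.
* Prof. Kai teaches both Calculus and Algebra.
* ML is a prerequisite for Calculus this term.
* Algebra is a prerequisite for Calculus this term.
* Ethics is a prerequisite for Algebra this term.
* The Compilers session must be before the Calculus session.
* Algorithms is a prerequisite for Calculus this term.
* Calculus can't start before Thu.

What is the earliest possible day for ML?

Mon

Downstream work caps ML at Sat.
ML at Mon is achievable: ML=Mon; Crypto=Mon; Chem=Thu; Algorithms=Wed; Compilers=Sat; Calculus=Sun; Algebra=Wed; Ethics=Tue.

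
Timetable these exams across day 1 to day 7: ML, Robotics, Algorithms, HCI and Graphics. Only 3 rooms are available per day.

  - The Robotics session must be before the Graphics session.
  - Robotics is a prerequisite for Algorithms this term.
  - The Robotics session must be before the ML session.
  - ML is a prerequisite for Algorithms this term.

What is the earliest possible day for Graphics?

Precedence pushes Graphics to at least day 2.
Graphics at day 2 is achievable: ML -> day 2; Graphics -> day 2; HCI -> day 1; Algorithms -> day 3; Robotics -> day 1.

day 2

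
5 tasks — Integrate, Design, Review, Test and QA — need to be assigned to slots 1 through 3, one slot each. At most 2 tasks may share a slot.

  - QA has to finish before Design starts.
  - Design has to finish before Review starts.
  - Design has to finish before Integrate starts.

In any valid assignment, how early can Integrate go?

Precedence pushes Integrate to at least 3.
Integrate at 3 is achievable: Review -> 3, Design -> 2, Integrate -> 3, Test -> 1, QA -> 1.

3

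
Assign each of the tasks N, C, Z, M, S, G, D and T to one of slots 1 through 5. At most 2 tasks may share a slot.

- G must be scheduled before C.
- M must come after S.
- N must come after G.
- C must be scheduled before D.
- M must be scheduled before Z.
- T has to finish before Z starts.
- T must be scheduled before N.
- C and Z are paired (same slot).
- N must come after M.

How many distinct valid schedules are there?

31

Splitting on N: it can be 3 (2), 4 (4), 5 (25). Listing each branch's schedules as (C, Z, M, S, G, D, T):
N=3: (4,4,2,1,1,5,2) (4,4,2,1,2,5,1) — 2.
N=4: (3,3,2,1,1,4,2) (3,3,2,1,1,5,2) (3,3,2,1,2,4,1) (3,3,2,1,2,5,1) — 4.
N=5: (3,3,2,1,1,4,2) (3,3,2,1,1,5,2) (3,3,2,1,2,4,1) (3,3,2,1,2,5,1) (4,4,2,1,1,5,2) (4,4,2,1,1,5,3) (4,4,2,1,2,5,1) (4,4,2,1,2,5,3) (4,4,2,1,3,5,1) (4,4,2,1,3,5,2) (4,4,2,1,3,5,3) (4,4,3,1,1,5,2) (4,4,3,1,1,5,3) (4,4,3,1,2,5,1) (4,4,3,1,2,5,2) (4,4,3,1,2,5,3) (4,4,3,1,3,5,1) (4,4,3,1,3,5,2) (4,4,3,2,1,5,1) (4,4,3,2,1,5,2) (4,4,3,2,1,5,3) (4,4,3,2,2,5,1) (4,4,3,2,2,5,3) (4,4,3,2,3,5,1) (4,4,3,2,3,5,2) — 25.
Summing: 2 + 4 + 25 = 31.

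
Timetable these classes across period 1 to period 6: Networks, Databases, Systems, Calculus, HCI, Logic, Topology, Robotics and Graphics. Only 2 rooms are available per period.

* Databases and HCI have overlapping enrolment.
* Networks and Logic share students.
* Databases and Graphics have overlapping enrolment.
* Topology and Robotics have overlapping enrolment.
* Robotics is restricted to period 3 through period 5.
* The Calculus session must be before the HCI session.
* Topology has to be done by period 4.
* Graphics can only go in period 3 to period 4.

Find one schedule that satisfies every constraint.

Systems in period 4; Networks in period 2; HCI in period 2; Graphics in period 3; Topology in period 1; Databases in period 4; Calculus in period 1; Robotics in period 3; Logic in period 5

Checking: Calculus(period 1) before HCI(period 2); Databases(period 4) != Graphics(period 3); Topology(period 1) != Robotics(period 3); Networks(period 2) != Logic(period 5); Databases(period 4) != HCI(period 2); Robotics=period 3 in [period 3,period 5]; Graphics=period 3 in [period 3,period 4]; Topology=period 1 in [period 1,period 4]; max 2 per period (cap 2).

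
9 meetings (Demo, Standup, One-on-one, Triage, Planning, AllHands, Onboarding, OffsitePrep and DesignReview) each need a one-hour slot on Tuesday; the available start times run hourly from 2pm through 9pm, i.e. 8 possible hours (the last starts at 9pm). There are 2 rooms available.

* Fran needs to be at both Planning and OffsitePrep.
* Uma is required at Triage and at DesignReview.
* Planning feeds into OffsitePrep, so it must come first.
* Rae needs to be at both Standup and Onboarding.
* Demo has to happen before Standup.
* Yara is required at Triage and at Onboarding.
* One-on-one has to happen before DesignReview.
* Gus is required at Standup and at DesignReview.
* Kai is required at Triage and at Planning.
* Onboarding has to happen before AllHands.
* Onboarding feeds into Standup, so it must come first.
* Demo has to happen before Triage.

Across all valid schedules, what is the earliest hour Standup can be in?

Precedence pushes Standup to at least 3pm.
Standup at 3pm is achievable: Triage=4pm; Demo=2pm; Planning=5pm; DesignReview=5pm; One-on-one=3pm; OffsitePrep=6pm; AllHands=4pm; Onboarding=2pm; Standup=3pm.

3pm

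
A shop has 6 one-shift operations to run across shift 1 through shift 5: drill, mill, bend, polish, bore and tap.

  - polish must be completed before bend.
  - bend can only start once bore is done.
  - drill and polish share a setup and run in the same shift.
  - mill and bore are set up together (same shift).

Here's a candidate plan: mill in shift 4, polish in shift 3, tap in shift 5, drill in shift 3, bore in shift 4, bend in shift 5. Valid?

Yes, all constraints hold

polish must be completed before bend — holds.
bend can only start once bore is done — holds.
mill and bore are set up together (same shift) — holds.
drill and polish share a setup and run in the same shift — holds.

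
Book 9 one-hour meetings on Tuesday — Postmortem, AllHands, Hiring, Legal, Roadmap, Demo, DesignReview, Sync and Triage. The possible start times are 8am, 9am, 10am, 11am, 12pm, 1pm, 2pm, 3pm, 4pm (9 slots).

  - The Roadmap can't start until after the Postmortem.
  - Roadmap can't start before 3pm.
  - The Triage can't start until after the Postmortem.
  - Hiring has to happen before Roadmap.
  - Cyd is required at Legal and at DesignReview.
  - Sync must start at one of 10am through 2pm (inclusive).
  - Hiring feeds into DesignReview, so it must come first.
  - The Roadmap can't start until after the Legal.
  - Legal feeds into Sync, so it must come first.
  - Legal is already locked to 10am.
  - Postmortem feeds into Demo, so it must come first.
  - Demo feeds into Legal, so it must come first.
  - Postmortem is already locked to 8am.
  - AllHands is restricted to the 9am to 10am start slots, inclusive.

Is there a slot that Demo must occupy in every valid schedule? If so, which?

9am

Postmortem is fixed at 8am and must come before Demo, so Demo is at least 9am.
Legal is fixed at 10am and must come after Demo, so Demo is at most 9am.
So Demo must be 9am.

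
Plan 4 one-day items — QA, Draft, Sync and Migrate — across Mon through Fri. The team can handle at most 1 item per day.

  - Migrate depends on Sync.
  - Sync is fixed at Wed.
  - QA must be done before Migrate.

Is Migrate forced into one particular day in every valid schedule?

No

Migrate can be Thu (e.g. QA=Mon; Draft=Tue; Sync=Wed; Migrate=Thu) or Fri (e.g. Draft in Tue; Migrate in Fri; QA in Mon; Sync in Wed).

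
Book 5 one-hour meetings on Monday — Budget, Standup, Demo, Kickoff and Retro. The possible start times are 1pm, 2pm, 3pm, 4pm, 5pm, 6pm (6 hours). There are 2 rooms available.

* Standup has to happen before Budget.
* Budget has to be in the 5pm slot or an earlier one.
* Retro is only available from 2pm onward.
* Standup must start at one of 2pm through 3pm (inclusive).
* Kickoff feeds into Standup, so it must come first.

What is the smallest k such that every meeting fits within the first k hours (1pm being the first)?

The precedence chain requires at least 3 distinct hours.
With at most 2 per hour and 5 meetings, at least 3 hours are needed.
3 works (last occupied hour: 3pm): for example Retro -> 2pm, Budget -> 3pm, Demo -> 1pm, Standup -> 2pm, Kickoff -> 1pm.

3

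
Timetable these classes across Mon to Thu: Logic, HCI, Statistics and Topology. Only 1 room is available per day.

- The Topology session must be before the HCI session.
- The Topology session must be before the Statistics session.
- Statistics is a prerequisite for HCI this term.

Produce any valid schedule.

HCI in Wed; Topology in Mon; Statistics in Tue; Logic in Thu

Checking: Topology(Mon) before HCI(Wed); Statistics(Tue) before HCI(Wed); Topology(Mon) before Statistics(Tue); max 1 per day (cap 1).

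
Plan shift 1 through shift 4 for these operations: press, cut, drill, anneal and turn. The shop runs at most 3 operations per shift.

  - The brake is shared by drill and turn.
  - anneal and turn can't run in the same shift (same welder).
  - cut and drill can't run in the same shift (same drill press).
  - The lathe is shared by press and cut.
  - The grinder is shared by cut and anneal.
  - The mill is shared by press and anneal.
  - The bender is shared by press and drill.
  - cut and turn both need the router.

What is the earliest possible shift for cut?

cut at shift 1 is achievable: turn -> shift 2, press -> shift 2, drill -> shift 3, cut -> shift 1, anneal -> shift 3.

shift 1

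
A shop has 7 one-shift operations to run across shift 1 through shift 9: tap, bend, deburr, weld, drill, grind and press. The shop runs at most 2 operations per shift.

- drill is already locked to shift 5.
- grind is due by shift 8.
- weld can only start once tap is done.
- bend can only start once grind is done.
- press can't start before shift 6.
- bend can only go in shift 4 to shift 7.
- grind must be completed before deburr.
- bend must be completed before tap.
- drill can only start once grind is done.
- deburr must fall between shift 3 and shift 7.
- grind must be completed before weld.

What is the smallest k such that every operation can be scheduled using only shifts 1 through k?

The precedence chain requires at least 4 distinct shifts.
With at most 2 per shift and 7 operations, at least 4 shifts are needed.
press can't be placed before shift 6, so the schedule must run through at least shift 6.
6 works (last occupied shift: shift 6): for example tap=shift 5; weld=shift 6; grind=shift 1; press=shift 6; drill=shift 5; bend=shift 4; deburr=shift 3.

6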